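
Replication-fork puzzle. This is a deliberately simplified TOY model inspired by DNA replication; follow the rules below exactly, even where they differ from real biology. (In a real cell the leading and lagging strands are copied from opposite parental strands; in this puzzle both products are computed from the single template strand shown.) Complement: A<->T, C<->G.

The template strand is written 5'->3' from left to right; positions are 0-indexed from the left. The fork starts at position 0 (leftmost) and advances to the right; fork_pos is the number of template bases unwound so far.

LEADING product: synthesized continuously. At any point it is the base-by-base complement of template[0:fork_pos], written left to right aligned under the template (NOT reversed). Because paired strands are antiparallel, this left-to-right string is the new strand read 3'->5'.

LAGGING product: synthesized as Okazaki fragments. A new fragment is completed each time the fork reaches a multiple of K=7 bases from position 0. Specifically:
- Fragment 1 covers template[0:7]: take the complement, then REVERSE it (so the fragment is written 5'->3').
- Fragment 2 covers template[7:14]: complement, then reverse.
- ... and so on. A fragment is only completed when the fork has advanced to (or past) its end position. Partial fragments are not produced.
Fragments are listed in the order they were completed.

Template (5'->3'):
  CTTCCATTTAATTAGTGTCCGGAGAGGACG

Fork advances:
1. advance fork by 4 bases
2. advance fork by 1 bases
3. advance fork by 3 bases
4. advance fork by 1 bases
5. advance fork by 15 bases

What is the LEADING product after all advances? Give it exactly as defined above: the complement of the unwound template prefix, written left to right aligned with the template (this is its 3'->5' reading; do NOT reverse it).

Step 1: advance 4 -> fork_pos = 0 + 4 = 4.
Step 2: advance 1 -> fork_pos = 4 + 1 = 5.
Step 3: advance 3 -> fork_pos = 5 + 3 = 8.
Step 4: advance 1 -> fork_pos = 8 + 1 = 9.
Step 5: advance 15 -> fork_pos = 9 + 15 = 24.
Unwound prefix: template[0:24] = CTTCCATTTAATTAGTGTCCGGAG
Complement it base by base (A<->T, C<->G), keeping left-to-right order:
  [0:5] CTTCC -> GAAGG
  [5:10] ATTTA -> TAAAT
  [10:15] ATTAG -> TAATC
  [15:20] TGTCC -> ACAGG
  [20:24] GGAG -> CCTC
Concatenate: GAAGGTAAATTAATCACAGGCCTC (length 24; written aligned with the template, i.e. 3'->5').

Answer: GAAGGTAAATTAATCACAGGCCTC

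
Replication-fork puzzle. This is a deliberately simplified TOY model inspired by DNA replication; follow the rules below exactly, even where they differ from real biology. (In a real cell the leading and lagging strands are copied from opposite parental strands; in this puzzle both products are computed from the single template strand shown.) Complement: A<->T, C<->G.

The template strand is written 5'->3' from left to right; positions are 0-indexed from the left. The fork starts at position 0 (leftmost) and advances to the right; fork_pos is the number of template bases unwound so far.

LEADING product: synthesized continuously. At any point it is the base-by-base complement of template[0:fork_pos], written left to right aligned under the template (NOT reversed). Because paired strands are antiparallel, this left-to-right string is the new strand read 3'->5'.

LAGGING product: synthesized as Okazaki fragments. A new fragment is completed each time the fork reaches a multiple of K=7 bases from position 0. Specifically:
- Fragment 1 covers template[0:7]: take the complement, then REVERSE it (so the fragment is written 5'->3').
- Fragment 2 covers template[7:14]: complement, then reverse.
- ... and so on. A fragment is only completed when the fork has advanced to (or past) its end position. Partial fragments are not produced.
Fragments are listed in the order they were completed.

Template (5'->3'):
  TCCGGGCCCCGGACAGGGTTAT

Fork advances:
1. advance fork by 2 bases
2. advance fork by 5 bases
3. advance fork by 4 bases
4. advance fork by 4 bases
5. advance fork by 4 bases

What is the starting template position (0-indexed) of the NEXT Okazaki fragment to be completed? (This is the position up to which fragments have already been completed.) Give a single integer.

Answer: 14

Derivation:
Step 1: advance 2 -> fork_pos = 0 + 2 = 2. Next multiple of 7 is 7 (not reached); still 0 fragment(s).
Step 2: advance 5 -> fork_pos = 2 + 5 = 7. Reached multiple(s) of 7: 7 -> fragment 1 completed (1 total).
Step 3: advance 4 -> fork_pos = 7 + 4 = 11. Next multiple of 7 is 14 (not reached); still 1 fragment(s).
Step 4: advance 4 -> fork_pos = 11 + 4 = 15. Reached multiple(s) of 7: 14 -> fragment 2 completed (2 total).
Step 5: advance 4 -> fork_pos = 15 + 4 = 19. Next multiple of 7 is 21 (not reached); still 2 fragment(s).
2 fragment(s) completed, covering template[0:14] (2 x 7 = 14). The next fragment, fragment 3, covers template[14:21], so it starts at position 14.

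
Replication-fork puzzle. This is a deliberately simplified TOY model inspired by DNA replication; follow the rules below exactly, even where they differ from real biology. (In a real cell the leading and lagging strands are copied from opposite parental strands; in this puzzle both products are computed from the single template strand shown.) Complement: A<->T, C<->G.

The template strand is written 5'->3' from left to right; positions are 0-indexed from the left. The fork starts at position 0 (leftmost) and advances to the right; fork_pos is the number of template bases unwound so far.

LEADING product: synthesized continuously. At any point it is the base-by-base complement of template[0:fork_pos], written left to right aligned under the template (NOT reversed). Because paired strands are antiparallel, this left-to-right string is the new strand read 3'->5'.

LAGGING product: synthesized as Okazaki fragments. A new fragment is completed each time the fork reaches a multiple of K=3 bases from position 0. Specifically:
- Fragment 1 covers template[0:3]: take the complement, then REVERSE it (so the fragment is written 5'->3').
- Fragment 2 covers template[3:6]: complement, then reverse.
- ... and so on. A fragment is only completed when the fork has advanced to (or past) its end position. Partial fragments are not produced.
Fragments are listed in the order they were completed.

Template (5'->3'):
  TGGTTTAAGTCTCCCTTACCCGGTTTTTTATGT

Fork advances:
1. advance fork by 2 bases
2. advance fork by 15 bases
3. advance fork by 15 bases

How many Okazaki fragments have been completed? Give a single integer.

Step 1: advance 2 -> fork_pos = 0 + 2 = 2. Next multiple of 3 is 3 (not reached); still 0 fragment(s).
Step 2: advance 15 -> fork_pos = 2 + 15 = 17. Reached multiple(s) of 3: 3, 6, 9, 12, 15 -> fragments 1-5 completed (5 total).
Step 3: advance 15 -> fork_pos = 17 + 15 = 32. Reached multiple(s) of 3: 18, 21, 24, 27, 30 -> fragments 6-10 completed (10 total).
Check: final fork_pos = 32; the multiples of 3 that are <= 32 are 3..30 -> 32 // 3 = 10 completed fragment(s).

Answer: 10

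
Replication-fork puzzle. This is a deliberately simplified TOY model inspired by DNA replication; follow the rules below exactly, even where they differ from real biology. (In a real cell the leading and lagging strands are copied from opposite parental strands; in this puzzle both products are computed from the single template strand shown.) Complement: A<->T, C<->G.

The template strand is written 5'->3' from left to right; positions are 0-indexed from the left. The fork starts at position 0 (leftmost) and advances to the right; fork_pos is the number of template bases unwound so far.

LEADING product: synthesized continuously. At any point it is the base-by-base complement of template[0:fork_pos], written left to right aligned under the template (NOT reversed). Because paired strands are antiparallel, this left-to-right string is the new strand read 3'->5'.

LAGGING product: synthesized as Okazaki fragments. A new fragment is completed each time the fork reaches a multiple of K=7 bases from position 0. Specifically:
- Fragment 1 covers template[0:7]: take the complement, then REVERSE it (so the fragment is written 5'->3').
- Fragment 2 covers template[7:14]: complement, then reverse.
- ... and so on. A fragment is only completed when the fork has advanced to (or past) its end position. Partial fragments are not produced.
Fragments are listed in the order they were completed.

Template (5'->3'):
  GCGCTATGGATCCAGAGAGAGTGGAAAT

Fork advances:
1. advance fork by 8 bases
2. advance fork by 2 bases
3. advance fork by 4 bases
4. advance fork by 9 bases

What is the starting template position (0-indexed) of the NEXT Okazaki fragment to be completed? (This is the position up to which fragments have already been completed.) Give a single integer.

Answer: 21

Derivation:
Step 1: advance 8 -> fork_pos = 0 + 8 = 8. Reached multiple(s) of 7: 7 -> fragment 1 completed (1 total).
Step 2: advance 2 -> fork_pos = 8 + 2 = 10. Next multiple of 7 is 14 (not reached); still 1 fragment(s).
Step 3: advance 4 -> fork_pos = 10 + 4 = 14. Reached multiple(s) of 7: 14 -> fragment 2 completed (2 total).
Step 4: advance 9 -> fork_pos = 14 + 9 = 23. Reached multiple(s) of 7: 21 -> fragment 3 completed (3 total).
3 fragment(s) completed, covering template[0:21] (3 x 7 = 21). The next fragment, fragment 4, covers template[21:28], so it starts at position 21.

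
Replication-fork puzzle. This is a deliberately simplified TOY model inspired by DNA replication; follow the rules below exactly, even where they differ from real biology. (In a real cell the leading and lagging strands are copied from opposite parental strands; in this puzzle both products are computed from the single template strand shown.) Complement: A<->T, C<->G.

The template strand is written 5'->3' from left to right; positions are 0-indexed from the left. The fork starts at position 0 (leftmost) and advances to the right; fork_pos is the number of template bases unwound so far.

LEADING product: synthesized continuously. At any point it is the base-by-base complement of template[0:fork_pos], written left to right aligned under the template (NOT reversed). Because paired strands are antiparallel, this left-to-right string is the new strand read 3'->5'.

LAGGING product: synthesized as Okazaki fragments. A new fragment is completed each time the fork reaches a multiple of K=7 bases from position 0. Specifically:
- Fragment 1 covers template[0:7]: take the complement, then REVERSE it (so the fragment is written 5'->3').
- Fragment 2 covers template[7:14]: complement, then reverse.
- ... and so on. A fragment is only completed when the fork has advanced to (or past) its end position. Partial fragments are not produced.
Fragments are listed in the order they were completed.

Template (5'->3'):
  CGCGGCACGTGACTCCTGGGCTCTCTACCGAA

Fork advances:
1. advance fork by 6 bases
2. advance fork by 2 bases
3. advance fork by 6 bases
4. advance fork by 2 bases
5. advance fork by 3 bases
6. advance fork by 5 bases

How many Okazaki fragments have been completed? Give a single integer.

Answer: 3

Derivation:
Step 1: advance 6 -> fork_pos = 0 + 6 = 6. Next multiple of 7 is 7 (not reached); still 0 fragment(s).
Step 2: advance 2 -> fork_pos = 6 + 2 = 8. Reached multiple(s) of 7: 7 -> fragment 1 completed (1 total).
Step 3: advance 6 -> fork_pos = 8 + 6 = 14. Reached multiple(s) of 7: 14 -> fragment 2 completed (2 total).
Step 4: advance 2 -> fork_pos = 14 + 2 = 16. Next multiple of 7 is 21 (not reached); still 2 fragment(s).
Step 5: advance 3 -> fork_pos = 16 + 3 = 19. Next multiple of 7 is 21 (not reached); still 2 fragment(s).
Step 6: advance 5 -> fork_pos = 19 + 5 = 24. Reached multiple(s) of 7: 21 -> fragment 3 completed (3 total).
Check: final fork_pos = 24; the multiples of 7 that are <= 24 are 7..21 -> 24 // 7 = 3 completed fragment(s).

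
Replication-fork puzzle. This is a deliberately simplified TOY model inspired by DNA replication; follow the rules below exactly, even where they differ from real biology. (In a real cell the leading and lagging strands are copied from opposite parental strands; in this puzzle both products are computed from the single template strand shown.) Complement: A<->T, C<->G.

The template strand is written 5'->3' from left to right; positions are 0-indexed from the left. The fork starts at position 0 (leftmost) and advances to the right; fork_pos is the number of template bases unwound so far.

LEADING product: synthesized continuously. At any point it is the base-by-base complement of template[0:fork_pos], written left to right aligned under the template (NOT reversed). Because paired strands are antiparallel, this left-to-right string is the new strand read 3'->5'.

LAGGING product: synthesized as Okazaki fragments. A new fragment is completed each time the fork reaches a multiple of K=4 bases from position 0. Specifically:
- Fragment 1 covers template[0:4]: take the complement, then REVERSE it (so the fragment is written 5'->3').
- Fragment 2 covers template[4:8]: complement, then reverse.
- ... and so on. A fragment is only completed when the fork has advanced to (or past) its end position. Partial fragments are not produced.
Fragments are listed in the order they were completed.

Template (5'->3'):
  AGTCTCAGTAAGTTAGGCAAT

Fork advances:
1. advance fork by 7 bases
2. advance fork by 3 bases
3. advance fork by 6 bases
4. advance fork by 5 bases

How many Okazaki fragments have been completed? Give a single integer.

Step 1: advance 7 -> fork_pos = 0 + 7 = 7. Reached multiple(s) of 4: 4 -> fragment 1 completed (1 total).
Step 2: advance 3 -> fork_pos = 7 + 3 = 10. Reached multiple(s) of 4: 8 -> fragment 2 completed (2 total).
Step 3: advance 6 -> fork_pos = 10 + 6 = 16. Reached multiple(s) of 4: 12, 16 -> fragments 3-4 completed (4 total).
Step 4: advance 5 -> fork_pos = 16 + 5 = 21. Reached multiple(s) of 4: 20 -> fragment 5 completed (5 total).
Check: final fork_pos = 21; the multiples of 4 that are <= 21 are 4..20 -> 21 // 4 = 5 completed fragment(s).

Answer: 5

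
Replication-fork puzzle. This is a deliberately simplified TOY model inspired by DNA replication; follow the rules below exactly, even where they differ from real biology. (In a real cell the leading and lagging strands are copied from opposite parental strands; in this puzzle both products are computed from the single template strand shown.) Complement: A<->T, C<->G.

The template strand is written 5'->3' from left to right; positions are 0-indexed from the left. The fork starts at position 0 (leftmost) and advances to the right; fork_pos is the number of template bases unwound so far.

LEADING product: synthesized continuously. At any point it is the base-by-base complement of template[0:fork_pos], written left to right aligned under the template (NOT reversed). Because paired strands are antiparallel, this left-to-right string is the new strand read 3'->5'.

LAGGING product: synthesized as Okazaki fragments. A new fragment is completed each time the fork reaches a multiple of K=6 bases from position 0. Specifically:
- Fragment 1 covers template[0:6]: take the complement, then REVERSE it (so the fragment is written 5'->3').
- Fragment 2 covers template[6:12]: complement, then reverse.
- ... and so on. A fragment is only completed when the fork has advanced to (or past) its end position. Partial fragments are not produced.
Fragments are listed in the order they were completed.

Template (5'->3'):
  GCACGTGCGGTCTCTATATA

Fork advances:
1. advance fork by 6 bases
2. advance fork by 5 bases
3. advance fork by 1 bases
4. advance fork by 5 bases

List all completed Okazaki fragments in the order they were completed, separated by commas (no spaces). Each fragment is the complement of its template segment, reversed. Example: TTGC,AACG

Step 1: advance 6 -> fork_pos = 0 + 6 = 6. Reached multiple(s) of 6: 6 -> fragment 1 completed (1 total).
Step 2: advance 5 -> fork_pos = 6 + 5 = 11. Next multiple of 6 is 12 (not reached); still 1 fragment(s).
Step 3: advance 1 -> fork_pos = 11 + 1 = 12. Reached multiple(s) of 6: 12 -> fragment 2 completed (2 total).
Step 4: advance 5 -> fork_pos = 12 + 5 = 17. Next multiple of 6 is 18 (not reached); still 2 fragment(s).
Final fork_pos = 17, so 2 fragment(s) are complete. Build each: template segment -> complement -> reverse.
Fragment 1: template[0:6] = GCACGT -> complement CGTGCA -> reversed ACGTGC
Fragment 2: template[6:12] = GCGGTC -> complement CGCCAG -> reversed GACCGC

Answer: ACGTGC,GACCGC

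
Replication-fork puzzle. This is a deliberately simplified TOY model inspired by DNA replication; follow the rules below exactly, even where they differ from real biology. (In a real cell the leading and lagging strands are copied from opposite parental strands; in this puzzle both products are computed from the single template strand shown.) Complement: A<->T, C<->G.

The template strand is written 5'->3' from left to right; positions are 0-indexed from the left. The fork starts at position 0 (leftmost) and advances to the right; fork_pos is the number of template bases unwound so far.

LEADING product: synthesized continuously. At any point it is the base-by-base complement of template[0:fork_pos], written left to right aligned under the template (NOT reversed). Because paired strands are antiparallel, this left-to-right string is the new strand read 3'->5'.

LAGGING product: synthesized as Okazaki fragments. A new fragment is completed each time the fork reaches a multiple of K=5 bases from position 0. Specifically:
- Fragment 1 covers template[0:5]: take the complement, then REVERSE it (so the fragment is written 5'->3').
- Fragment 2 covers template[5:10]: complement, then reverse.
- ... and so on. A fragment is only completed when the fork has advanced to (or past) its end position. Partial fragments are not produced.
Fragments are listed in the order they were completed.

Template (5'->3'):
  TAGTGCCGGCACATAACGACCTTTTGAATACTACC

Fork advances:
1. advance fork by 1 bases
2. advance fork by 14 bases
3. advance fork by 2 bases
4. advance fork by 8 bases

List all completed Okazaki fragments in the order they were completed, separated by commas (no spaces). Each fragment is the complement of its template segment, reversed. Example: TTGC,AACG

Step 1: advance 1 -> fork_pos = 0 + 1 = 1. Next multiple of 5 is 5 (not reached); still 0 fragment(s).
Step 2: advance 14 -> fork_pos = 1 + 14 = 15. Reached multiple(s) of 5: 5, 10, 15 -> fragments 1-3 completed (3 total).
Step 3: advance 2 -> fork_pos = 15 + 2 = 17. Next multiple of 5 is 20 (not reached); still 3 fragment(s).
Step 4: advance 8 -> fork_pos = 17 + 8 = 25. Reached multiple(s) of 5: 20, 25 -> fragments 4-5 completed (5 total).
Final fork_pos = 25, so 5 fragment(s) are complete. Build each: template segment -> complement -> reverse.
Fragment 1: template[0:5] = TAGTG -> complement ATCAC -> reversed CACTA
Fragment 2: template[5:10] = CCGGC -> complement GGCCG -> reversed GCCGG
Fragment 3: template[10:15] = ACATA -> complement TGTAT -> reversed TATGT
Fragment 4: template[15:20] = ACGAC -> complement TGCTG -> reversed GTCGT
Fragment 5: template[20:25] = CTTTT -> complement GAAAA -> reversed AAAAG

Answer: CACTA,GCCGG,TATGT,GTCGT,AAAAG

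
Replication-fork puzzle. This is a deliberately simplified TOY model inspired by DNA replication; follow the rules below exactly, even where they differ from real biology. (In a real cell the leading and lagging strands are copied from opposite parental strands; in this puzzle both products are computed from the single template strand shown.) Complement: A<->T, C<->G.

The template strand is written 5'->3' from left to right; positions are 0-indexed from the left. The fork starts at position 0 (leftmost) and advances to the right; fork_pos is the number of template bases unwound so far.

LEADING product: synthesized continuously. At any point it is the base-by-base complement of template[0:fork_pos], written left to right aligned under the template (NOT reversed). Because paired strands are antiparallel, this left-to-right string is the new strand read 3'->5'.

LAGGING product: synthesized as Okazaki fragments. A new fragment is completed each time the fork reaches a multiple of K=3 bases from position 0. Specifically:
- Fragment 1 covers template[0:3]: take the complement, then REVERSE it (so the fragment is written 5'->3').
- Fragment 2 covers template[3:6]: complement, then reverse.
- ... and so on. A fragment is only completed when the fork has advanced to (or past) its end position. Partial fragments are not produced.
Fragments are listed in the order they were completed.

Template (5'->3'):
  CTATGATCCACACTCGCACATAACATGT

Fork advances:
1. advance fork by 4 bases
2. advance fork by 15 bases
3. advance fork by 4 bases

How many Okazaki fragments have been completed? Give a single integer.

Step 1: advance 4 -> fork_pos = 0 + 4 = 4. Reached multiple(s) of 3: 3 -> fragment 1 completed (1 total).
Step 2: advance 15 -> fork_pos = 4 + 15 = 19. Reached multiple(s) of 3: 6, 9, 12, 15, 18 -> fragments 2-6 completed (6 total).
Step 3: advance 4 -> fork_pos = 19 + 4 = 23. Reached multiple(s) of 3: 21 -> fragment 7 completed (7 total).
Check: final fork_pos = 23; the multiples of 3 that are <= 23 are 3..21 -> 23 // 3 = 7 completed fragment(s).

Answer: 7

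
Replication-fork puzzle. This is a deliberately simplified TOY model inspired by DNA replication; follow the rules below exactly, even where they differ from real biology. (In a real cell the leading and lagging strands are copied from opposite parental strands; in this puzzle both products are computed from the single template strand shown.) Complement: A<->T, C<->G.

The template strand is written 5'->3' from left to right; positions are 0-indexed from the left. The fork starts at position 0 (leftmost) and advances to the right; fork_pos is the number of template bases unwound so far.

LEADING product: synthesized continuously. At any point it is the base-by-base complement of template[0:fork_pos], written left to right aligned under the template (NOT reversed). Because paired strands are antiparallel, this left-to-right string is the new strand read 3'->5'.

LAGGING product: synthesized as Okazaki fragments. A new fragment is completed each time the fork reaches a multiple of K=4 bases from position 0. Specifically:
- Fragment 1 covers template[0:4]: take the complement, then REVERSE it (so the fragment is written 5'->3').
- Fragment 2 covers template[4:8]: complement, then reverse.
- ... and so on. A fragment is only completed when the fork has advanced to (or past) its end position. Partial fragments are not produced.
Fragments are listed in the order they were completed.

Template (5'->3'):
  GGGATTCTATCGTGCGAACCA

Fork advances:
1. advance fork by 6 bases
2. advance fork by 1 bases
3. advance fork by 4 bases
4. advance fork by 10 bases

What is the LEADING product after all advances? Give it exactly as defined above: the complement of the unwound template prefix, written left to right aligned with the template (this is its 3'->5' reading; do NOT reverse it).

Answer: CCCTAAGATAGCACGCTTGGT

Derivation:
Step 1: advance 6 -> fork_pos = 0 + 6 = 6.
Step 2: advance 1 -> fork_pos = 6 + 1 = 7.
Step 3: advance 4 -> fork_pos = 7 + 4 = 11.
Step 4: advance 10 -> fork_pos = 11 + 10 = 21.
Unwound prefix: template[0:21] = GGGATTCTATCGTGCGAACCA
Complement it base by base (A<->T, C<->G), keeping left-to-right order:
  [0:5] GGGAT -> CCCTA
  [5:10] TCTAT -> AGATA
  [10:15] CGTGC -> GCACG
  [15:20] GAACC -> CTTGG
  [20:21] A -> T
Concatenate: CCCTAAGATAGCACGCTTGGT (length 21; written aligned with the template, i.e. 3'->5').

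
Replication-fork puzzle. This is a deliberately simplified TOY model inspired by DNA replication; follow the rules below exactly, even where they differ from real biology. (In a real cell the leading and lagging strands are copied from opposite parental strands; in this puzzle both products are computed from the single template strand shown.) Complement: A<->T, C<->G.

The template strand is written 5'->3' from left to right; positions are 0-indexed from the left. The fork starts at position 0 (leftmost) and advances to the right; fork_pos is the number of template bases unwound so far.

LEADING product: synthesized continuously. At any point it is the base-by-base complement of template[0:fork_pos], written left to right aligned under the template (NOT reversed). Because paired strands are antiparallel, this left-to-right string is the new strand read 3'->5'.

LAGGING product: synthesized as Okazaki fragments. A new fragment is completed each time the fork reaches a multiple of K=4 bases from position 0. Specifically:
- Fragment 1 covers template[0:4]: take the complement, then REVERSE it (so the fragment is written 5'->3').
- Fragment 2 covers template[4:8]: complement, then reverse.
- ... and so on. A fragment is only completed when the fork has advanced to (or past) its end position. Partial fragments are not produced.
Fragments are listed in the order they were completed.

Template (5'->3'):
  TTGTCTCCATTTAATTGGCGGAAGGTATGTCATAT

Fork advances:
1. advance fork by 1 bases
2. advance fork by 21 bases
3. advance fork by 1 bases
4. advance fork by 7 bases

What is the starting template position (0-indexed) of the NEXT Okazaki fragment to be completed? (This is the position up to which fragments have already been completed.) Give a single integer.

Answer: 28

Derivation:
Step 1: advance 1 -> fork_pos = 0 + 1 = 1. Next multiple of 4 is 4 (not reached); still 0 fragment(s).
Step 2: advance 21 -> fork_pos = 1 + 21 = 22. Reached multiple(s) of 4: 4, 8, 12, 16, 20 -> fragments 1-5 completed (5 total).
Step 3: advance 1 -> fork_pos = 22 + 1 = 23. Next multiple of 4 is 24 (not reached); still 5 fragment(s).
Step 4: advance 7 -> fork_pos = 23 + 7 = 30. Reached multiple(s) of 4: 24, 28 -> fragments 6-7 completed (7 total).
7 fragment(s) completed, covering template[0:28] (7 x 4 = 28). The next fragment, fragment 8, covers template[28:32], so it starts at position 28.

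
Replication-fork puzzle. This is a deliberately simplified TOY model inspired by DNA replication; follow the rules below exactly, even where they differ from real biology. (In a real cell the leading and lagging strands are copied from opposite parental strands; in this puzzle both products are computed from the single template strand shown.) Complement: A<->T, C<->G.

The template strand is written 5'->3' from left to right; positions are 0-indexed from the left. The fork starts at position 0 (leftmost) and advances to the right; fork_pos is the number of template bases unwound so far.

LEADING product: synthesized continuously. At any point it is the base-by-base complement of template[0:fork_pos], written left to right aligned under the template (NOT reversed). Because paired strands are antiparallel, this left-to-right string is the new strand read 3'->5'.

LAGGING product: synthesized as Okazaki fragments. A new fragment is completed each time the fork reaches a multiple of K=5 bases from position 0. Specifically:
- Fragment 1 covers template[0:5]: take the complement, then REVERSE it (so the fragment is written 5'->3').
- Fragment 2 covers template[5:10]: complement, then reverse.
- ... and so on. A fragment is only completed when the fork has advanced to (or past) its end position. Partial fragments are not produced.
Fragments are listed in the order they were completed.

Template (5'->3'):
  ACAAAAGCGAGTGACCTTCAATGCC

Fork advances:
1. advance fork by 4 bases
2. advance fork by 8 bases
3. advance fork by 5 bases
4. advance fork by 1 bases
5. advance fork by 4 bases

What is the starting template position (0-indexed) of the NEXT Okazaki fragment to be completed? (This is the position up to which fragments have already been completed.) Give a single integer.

Answer: 20

Derivation:
Step 1: advance 4 -> fork_pos = 0 + 4 = 4. Next multiple of 5 is 5 (not reached); still 0 fragment(s).
Step 2: advance 8 -> fork_pos = 4 + 8 = 12. Reached multiple(s) of 5: 5, 10 -> fragments 1-2 completed (2 total).
Step 3: advance 5 -> fork_pos = 12 + 5 = 17. Reached multiple(s) of 5: 15 -> fragment 3 completed (3 total).
Step 4: advance 1 -> fork_pos = 17 + 1 = 18. Next multiple of 5 is 20 (not reached); still 3 fragment(s).
Step 5: advance 4 -> fork_pos = 18 + 4 = 22. Reached multiple(s) of 5: 20 -> fragment 4 completed (4 total).
4 fragment(s) completed, covering template[0:20] (4 x 5 = 20). The next fragment, fragment 5, covers template[20:25], so it starts at position 20.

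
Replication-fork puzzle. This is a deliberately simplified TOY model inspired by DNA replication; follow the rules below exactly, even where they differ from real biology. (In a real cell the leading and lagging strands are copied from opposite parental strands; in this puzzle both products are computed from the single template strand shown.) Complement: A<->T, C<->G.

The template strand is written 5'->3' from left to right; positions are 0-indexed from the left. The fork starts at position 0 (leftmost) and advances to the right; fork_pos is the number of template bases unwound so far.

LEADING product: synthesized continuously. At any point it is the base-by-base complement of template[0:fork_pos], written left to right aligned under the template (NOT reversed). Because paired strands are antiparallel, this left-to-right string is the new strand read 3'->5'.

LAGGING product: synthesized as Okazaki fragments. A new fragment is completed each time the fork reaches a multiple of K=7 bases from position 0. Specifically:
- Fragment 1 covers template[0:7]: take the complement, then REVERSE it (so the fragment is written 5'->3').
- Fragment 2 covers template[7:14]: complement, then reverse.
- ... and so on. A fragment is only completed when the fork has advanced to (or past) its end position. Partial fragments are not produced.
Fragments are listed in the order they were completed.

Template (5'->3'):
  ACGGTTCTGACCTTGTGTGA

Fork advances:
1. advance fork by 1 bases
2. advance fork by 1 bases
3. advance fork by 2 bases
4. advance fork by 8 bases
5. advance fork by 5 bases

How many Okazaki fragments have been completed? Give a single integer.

Step 1: advance 1 -> fork_pos = 0 + 1 = 1. Next multiple of 7 is 7 (not reached); still 0 fragment(s).
Step 2: advance 1 -> fork_pos = 1 + 1 = 2. Next multiple of 7 is 7 (not reached); still 0 fragment(s).
Step 3: advance 2 -> fork_pos = 2 + 2 = 4. Next multiple of 7 is 7 (not reached); still 0 fragment(s).
Step 4: advance 8 -> fork_pos = 4 + 8 = 12. Reached multiple(s) of 7: 7 -> fragment 1 completed (1 total).
Step 5: advance 5 -> fork_pos = 12 + 5 = 17. Reached multiple(s) of 7: 14 -> fragment 2 completed (2 total).
Check: final fork_pos = 17; the multiples of 7 that are <= 17 are 7..14 -> 17 // 7 = 2 completed fragment(s).

Answer: 2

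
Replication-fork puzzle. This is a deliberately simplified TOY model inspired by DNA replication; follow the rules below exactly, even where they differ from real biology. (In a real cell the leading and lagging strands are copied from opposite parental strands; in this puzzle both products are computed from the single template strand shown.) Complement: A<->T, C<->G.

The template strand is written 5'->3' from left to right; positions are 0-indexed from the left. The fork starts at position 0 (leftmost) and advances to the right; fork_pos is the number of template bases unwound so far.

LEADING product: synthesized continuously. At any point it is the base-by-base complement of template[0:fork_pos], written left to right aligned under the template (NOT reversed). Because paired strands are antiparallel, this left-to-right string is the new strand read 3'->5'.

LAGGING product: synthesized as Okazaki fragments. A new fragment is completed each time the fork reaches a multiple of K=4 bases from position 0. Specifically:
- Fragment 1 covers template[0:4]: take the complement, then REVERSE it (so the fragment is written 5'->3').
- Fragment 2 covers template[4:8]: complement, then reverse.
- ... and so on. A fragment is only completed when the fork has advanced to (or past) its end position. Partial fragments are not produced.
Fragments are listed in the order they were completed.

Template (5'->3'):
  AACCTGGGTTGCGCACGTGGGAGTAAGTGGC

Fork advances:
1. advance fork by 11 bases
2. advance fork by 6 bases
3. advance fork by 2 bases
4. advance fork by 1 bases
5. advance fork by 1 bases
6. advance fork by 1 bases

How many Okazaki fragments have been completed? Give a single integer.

Answer: 5

Derivation:
Step 1: advance 11 -> fork_pos = 0 + 11 = 11. Reached multiple(s) of 4: 4, 8 -> fragments 1-2 completed (2 total).
Step 2: advance 6 -> fork_pos = 11 + 6 = 17. Reached multiple(s) of 4: 12, 16 -> fragments 3-4 completed (4 total).
Step 3: advance 2 -> fork_pos = 17 + 2 = 19. Next multiple of 4 is 20 (not reached); still 4 fragment(s).
Step 4: advance 1 -> fork_pos = 19 + 1 = 20. Reached multiple(s) of 4: 20 -> fragment 5 completed (5 total).
Step 5: advance 1 -> fork_pos = 20 + 1 = 21. Next multiple of 4 is 24 (not reached); still 5 fragment(s).
Step 6: advance 1 -> fork_pos = 21 + 1 = 22. Next multiple of 4 is 24 (not reached); still 5 fragment(s).
Check: final fork_pos = 22; the multiples of 4 that are <= 22 are 4..20 -> 22 // 4 = 5 completed fragment(s).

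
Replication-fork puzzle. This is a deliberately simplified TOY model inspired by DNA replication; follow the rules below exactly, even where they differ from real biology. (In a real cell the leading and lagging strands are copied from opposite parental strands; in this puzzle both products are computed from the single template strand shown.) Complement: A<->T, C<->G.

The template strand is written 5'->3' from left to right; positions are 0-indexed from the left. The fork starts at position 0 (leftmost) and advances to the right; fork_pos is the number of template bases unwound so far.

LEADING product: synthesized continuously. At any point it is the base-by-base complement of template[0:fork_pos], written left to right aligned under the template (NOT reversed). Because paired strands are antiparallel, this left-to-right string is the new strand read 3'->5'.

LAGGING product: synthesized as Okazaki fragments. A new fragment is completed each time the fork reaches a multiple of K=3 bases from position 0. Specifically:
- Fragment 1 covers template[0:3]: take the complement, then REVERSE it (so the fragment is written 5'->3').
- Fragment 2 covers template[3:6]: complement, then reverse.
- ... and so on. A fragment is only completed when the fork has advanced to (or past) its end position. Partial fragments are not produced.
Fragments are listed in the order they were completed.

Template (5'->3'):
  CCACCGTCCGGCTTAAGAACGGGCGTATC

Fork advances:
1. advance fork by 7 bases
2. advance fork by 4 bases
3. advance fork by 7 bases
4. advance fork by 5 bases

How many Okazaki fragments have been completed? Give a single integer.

Answer: 7

Derivation:
Step 1: advance 7 -> fork_pos = 0 + 7 = 7. Reached multiple(s) of 3: 3, 6 -> fragments 1-2 completed (2 total).
Step 2: advance 4 -> fork_pos = 7 + 4 = 11. Reached multiple(s) of 3: 9 -> fragment 3 completed (3 total).
Step 3: advance 7 -> fork_pos = 11 + 7 = 18. Reached multiple(s) of 3: 12, 15, 18 -> fragments 4-6 completed (6 total).
Step 4: advance 5 -> fork_pos = 18 + 5 = 23. Reached multiple(s) of 3: 21 -> fragment 7 completed (7 total).
Check: final fork_pos = 23; the multiples of 3 that are <= 23 are 3..21 -> 23 // 3 = 7 completed fragment(s).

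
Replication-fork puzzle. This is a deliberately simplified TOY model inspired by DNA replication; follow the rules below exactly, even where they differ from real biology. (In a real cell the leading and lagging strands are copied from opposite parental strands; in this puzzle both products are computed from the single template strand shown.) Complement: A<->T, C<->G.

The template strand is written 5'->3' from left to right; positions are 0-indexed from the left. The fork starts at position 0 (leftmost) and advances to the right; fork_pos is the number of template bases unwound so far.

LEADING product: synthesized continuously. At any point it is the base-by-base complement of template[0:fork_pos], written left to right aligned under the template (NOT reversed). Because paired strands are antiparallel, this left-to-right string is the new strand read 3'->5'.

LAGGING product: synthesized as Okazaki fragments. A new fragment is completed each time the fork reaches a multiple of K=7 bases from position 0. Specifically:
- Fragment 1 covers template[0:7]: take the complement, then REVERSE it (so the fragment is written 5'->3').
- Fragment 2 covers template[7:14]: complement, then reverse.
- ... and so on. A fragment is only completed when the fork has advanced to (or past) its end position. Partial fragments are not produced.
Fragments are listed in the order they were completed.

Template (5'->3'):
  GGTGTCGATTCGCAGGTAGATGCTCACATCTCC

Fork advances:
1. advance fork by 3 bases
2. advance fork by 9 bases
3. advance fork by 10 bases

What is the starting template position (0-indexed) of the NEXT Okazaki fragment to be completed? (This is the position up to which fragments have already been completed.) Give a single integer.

Step 1: advance 3 -> fork_pos = 0 + 3 = 3. Next multiple of 7 is 7 (not reached); still 0 fragment(s).
Step 2: advance 9 -> fork_pos = 3 + 9 = 12. Reached multiple(s) of 7: 7 -> fragment 1 completed (1 total).
Step 3: advance 10 -> fork_pos = 12 + 10 = 22. Reached multiple(s) of 7: 14, 21 -> fragments 2-3 completed (3 total).
3 fragment(s) completed, covering template[0:21] (3 x 7 = 21). The next fragment, fragment 4, covers template[21:28], so it starts at position 21.

Answer: 21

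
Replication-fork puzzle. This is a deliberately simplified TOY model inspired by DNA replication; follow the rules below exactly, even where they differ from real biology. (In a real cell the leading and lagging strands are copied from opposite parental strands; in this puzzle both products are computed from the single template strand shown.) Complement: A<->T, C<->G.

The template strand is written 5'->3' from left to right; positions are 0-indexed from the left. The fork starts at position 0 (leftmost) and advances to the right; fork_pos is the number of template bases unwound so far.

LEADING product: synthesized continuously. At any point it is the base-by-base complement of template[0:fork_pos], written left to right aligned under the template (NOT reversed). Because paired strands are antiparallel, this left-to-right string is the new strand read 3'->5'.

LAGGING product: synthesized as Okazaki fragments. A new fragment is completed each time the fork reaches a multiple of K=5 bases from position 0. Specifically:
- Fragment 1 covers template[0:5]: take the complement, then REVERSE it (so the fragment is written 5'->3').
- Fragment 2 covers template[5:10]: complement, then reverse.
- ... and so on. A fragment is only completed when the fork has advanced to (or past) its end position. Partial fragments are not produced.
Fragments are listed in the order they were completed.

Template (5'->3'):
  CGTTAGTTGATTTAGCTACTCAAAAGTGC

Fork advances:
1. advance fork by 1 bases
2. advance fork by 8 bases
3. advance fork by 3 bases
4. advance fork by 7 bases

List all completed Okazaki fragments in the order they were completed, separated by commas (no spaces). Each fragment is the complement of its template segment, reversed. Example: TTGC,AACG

Answer: TAACG,TCAAC,CTAAA

Derivation:
Step 1: advance 1 -> fork_pos = 0 + 1 = 1. Next multiple of 5 is 5 (not reached); still 0 fragment(s).
Step 2: advance 8 -> fork_pos = 1 + 8 = 9. Reached multiple(s) of 5: 5 -> fragment 1 completed (1 total).
Step 3: advance 3 -> fork_pos = 9 + 3 = 12. Reached multiple(s) of 5: 10 -> fragment 2 completed (2 total).
Step 4: advance 7 -> fork_pos = 12 + 7 = 19. Reached multiple(s) of 5: 15 -> fragment 3 completed (3 total).
Final fork_pos = 19, so 3 fragment(s) are complete. Build each: template segment -> complement -> reverse.
Fragment 1: template[0:5] = CGTTA -> complement GCAAT -> reversed TAACG
Fragment 2: template[5:10] = GTTGA -> complement CAACT -> reversed TCAAC
Fragment 3: template[10:15] = TTTAG -> complement AAATC -> reversed CTAAA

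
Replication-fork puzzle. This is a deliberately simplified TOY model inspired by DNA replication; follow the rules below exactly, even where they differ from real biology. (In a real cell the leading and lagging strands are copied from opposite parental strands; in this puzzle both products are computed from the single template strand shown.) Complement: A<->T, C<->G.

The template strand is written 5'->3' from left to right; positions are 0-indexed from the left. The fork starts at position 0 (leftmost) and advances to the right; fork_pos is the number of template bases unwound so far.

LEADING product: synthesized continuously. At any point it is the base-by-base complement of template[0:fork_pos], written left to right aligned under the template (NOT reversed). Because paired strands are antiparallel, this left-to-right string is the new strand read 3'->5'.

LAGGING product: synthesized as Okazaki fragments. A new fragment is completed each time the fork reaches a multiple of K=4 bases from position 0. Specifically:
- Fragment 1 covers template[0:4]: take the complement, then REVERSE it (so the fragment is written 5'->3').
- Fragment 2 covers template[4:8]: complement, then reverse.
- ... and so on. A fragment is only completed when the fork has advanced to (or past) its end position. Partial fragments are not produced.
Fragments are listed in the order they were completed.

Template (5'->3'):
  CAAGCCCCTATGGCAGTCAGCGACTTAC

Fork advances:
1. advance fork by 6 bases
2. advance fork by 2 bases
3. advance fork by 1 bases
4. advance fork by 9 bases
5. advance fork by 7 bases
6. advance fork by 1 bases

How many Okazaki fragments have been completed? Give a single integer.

Answer: 6

Derivation:
Step 1: advance 6 -> fork_pos = 0 + 6 = 6. Reached multiple(s) of 4: 4 -> fragment 1 completed (1 total).
Step 2: advance 2 -> fork_pos = 6 + 2 = 8. Reached multiple(s) of 4: 8 -> fragment 2 completed (2 total).
Step 3: advance 1 -> fork_pos = 8 + 1 = 9. Next multiple of 4 is 12 (not reached); still 2 fragment(s).
Step 4: advance 9 -> fork_pos = 9 + 9 = 18. Reached multiple(s) of 4: 12, 16 -> fragments 3-4 completed (4 total).
Step 5: advance 7 -> fork_pos = 18 + 7 = 25. Reached multiple(s) of 4: 20, 24 -> fragments 5-6 completed (6 total).
Step 6: advance 1 -> fork_pos = 25 + 1 = 26. Next multiple of 4 is 28 (not reached); still 6 fragment(s).
Check: final fork_pos = 26; the multiples of 4 that are <= 26 are 4..24 -> 26 // 4 = 6 completed fragment(s).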